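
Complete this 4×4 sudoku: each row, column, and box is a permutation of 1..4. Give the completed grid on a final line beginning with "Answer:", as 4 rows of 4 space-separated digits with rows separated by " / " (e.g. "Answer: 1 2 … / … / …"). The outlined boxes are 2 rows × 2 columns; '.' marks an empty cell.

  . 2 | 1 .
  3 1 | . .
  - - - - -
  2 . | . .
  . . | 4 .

Step 1. [r1c4∈{3,4}] in row 1, 3 fits only at r1c4. So r1c4=3.
Step 2. [r4c4∈{1,2}] row 4 places 2 nowhere but r4c4, so r4c4=2.
Step 3. [r3c3∈{3}] only 3 remains possible at r3c3. So r3c3=3.
Step 4. [r3c4∈{1}] only 1 remains possible at r3c4, so r3c4=1.
Step 5. [r4c2∈{3}] nothing but 3 survives at r4c2 ⇒ r4c2=3.
Step 6. [r4c1∈{1}] only 1 remains possible at r4c1, so r4c1=1.
Step 7. [r2c3∈{2}] r2c3 is down to just 2, so r2c3=2.
Step 8. [r3c2∈{4}] r3c2 has the single candidate 4. So r3c2=4.
Step 9. [r1c1∈{4}] r1c1 has the single candidate 4, so r1c1=4.
Step 10. [r2c4∈{4}] r2c4's peers cover all but 4, so r2c4=4.

Answer: 4 2 1 3 / 3 1 2 4 / 2 4 3 1 / 1 3 4 2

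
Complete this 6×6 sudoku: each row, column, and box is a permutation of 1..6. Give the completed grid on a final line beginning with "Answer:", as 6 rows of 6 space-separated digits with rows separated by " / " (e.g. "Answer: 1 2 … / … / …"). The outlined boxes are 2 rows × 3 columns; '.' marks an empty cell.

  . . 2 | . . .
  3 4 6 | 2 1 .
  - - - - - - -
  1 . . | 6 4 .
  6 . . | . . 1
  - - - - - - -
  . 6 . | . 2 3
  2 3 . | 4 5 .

Step 1. [r1c1∈{5}] r1c1 is down to just 5 ⇒ r1c1=5.
Step 2. [r4c4∈{3,5}] r4c4 is the only open cell in col 4 admitting 5, so r4c4=5.
Step 3. [r5c3∈{1,4,5}] 5 has one home in row 5: r5c3 ⇒ r5c3=5.
Step 4. [r1c5∈{3,6}] r1c5 is the only open cell in col 5 admitting 6. So r1c5=6.
Step 5. [r3c3∈{3}] nothing but 3 survives at r3c3 ⇒ r3c3=3.
Step 6. [r3c2∈{2,5}] r3c2 is the only open cell in row 3 admitting 5 ⇒ r3c2=5.
Step 7. [r6c3∈{1}] r6c3 has the single candidate 1 ⇒ r6c3=1.
Step 8. [r5c4∈{1}] r5c4's peers cover all but 1, so r5c4=1.
Step 9. [r1c4∈{3}] r1c4's peers cover all but 3, so r1c4=3.
Step 10. [r1c6∈{4}] r1c6 has the single candidate 4. So r1c6=4.
Step 11. [r5c1∈{4}] r5c1's peers cover all but 4 ⇒ r5c1=4.
Step 12. [r2c6∈{5}] r2c6's peers cover all but 5. So r2c6=5.
Step 13. [r4c3∈{4}] r4c3 has the single candidate 4. So r4c3=4.
Step 14. [r3c6∈{2}] r3c6 is down to just 2, so r3c6=2.
Step 15. [r6c6∈{6}] nothing but 6 survives at r6c6 ⇒ r6c6=6.
Step 16. [r4c2∈{2}] r4c2 is down to just 2 ⇒ r4c2=2.
Step 17. [r1c2∈{1}] r1c2 has the single candidate 1. So r1c2=1.
Step 18. [r4c5∈{3}] nothing but 3 survives at r4c5. So r4c5=3.

Answer: 5 1 2 3 6 4 / 3 4 6 2 1 5 / 1 5 3 6 4 2 / 6 2 4 5 3 1 / 4 6 5 1 2 3 / 2 3 1 4 5 6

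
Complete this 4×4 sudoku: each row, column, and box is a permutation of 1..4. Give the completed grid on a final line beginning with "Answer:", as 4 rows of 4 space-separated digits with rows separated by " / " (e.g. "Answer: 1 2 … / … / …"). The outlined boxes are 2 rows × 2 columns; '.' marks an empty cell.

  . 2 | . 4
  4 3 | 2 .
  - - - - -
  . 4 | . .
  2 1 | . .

Step 1. [r4c4∈{3}] r4c4 is down to just 3, so r4c4=3.
Step 2. [r3c3∈{1}] r3c3 has the single candidate 1, so r3c3=1.
Step 3. [r3c1∈{3}] r3c1's peers cover all but 3, so r3c1=3.
Step 4. [r1c3∈{3}] nothing but 3 survives at r1c3 ⇒ r1c3=3.
Step 5. [r3c4∈{2}] r3c4 is down to just 2, so r3c4=2.
Step 6. [r4c3∈{4}] r4c3 is down to just 4 ⇒ r4c3=4.
Step 7. [r2c4∈{1}] nothing but 1 survives at r2c4. So r2c4=1.
Step 8. [r1c1∈{1}] nothing but 1 survives at r1c1. So r1c1=1.

Answer: 1 2 3 4 / 4 3 2 1 / 3 4 1 2 / 2 1 4 3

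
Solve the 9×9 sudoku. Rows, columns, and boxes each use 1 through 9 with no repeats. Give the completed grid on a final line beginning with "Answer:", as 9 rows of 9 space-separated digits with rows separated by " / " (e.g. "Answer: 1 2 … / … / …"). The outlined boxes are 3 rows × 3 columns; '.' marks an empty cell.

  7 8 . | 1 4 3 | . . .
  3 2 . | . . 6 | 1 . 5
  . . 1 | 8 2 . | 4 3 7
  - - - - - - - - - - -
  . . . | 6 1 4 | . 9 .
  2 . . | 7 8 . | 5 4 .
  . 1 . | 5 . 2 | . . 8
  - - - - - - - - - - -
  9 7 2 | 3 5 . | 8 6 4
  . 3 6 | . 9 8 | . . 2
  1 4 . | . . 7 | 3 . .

Step 1. [r6c3∈{3,4,7,9}] in row 6, 9 fits only at r6c3 ⇒ r6c3=9.
Step 2. [r1c3∈{5}] nothing but 5 survives at r1c3 ⇒ r1c3=5.
Step 3. [r6c8∈{7}] only 7 remains possible at r6c8, so r6c8=7.
Step 4. [r5c2∈{6}] r5c2 is down to just 6, so r5c2=6.
Step 5. [r1c7∈{2,6,9}] across col 7, 9 lands solely at r1c7 ⇒ r1c7=9.
Step 6. [r4c1∈{5,8}] r4c1 is the only open cell in col 1 admitting 8, so r4c1=8.
Step 7. [r5c3∈{3}] r5c3's peers cover all but 3. So r5c3=3.
Step 8. [r9c8∈{5}] nothing but 5 survives at r9c8. So r9c8=5.
Step 9. [r3c2∈{9}] nothing but 9 survives at r3c2 ⇒ r3c2=9.
Step 10. [r4c9∈{3}] r4c9's peers cover all but 3 ⇒ r4c9=3.
Step 11. [r9c4∈{2}] r9c4 is down to just 2. So r9c4=2.
Step 12. [r6c5∈{3}] r6c5's peers cover all but 3, so r6c5=3.
Step 13. [r3c6∈{5}] only 5 remains possible at r3c6. So r3c6=5.
Step 14. [r8c7∈{7}] r8c7's peers cover all but 7, so r8c7=7.
Step 15. [r9c9∈{9}] r9c9's peers cover all but 9. So r9c9=9.
Step 16. [r4c3∈{7}] r4c3 is down to just 7, so r4c3=7.
Step 17. [r1c8∈{2}] nothing but 2 survives at r1c8. So r1c8=2.
Step 18. [r7c6∈{1}] nothing but 1 survives at r7c6, so r7c6=1.
Step 19. [r5c6∈{9}] r5c6 has the single candidate 9. So r5c6=9.
Step 20. [r8c1∈{5}] r8c1 has the single candidate 5. So r8c1=5.
Step 21. [r1c9∈{6}] only 6 remains possible at r1c9, so r1c9=6.
Step 22. [r6c7∈{6}] r6c7 is down to just 6 ⇒ r6c7=6.
Step 23. [r3c1∈{6}] only 6 remains possible at r3c1. So r3c1=6.
Step 24. [r9c3∈{8}] r9c3's peers cover all but 8 ⇒ r9c3=8.
Step 25. [r9c5∈{6}] nothing but 6 survives at r9c5 ⇒ r9c5=6.
Step 26. [r2c5∈{7}] r2c5 is down to just 7 ⇒ r2c5=7.
Step 27. [r5c9∈{1}] r5c9's peers cover all but 1. So r5c9=1.
Step 28. [r2c4∈{9}] r2c4's peers cover all but 9, so r2c4=9.
Step 29. [r4c2∈{5}] r4c2's peers cover all but 5 ⇒ r4c2=5.
Step 30. [r4c7∈{2}] r4c7 has the single candidate 2, so r4c7=2.
Step 31. [r6c1∈{4}] only 4 remains possible at r6c1. So r6c1=4.
Step 32. [r8c4∈{4}] r8c4 is down to just 4, so r8c4=4.
Step 33. [r2c3∈{4}] only 4 remains possible at r2c3 ⇒ r2c3=4.
Step 34. [r2c8∈{8}] nothing but 8 survives at r2c8 ⇒ r2c8=8.
Step 35. [r8c8∈{1}] nothing but 1 survives at r8c8. So r8c8=1.

Answer: 7 8 5 1 4 3 9 2 6 / 3 2 4 9 7 6 1 8 5 / 6 9 1 8 2 5 4 3 7 / 8 5 7 6 1 4 2 9 3 / 2 6 3 7 8 9 5 4 1 / 4 1 9 5 3 2 6 7 8 / 9 7 2 3 5 1 8 6 4 / 5 3 6 4 9 8 7 1 2 / 1 4 8 2 6 7 3 5 9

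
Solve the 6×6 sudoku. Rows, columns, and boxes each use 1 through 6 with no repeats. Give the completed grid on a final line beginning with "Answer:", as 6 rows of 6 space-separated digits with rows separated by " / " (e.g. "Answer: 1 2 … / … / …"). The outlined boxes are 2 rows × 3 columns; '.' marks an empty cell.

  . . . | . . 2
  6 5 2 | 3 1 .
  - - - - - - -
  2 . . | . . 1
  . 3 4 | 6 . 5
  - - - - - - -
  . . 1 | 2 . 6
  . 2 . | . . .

Step 1. [r6c6∈{3,4}] in col 6, 3 fits only at r6c6 ⇒ r6c6=3.
Step 2. [r5c2∈{4}] only 4 remains possible at r5c2 ⇒ r5c2=4.
Step 3. [r5c5∈{5}] only 5 remains possible at r5c5, so r5c5=5.
Step 4. [r1c1∈{1,3,4}] 4 has one home in col 1: r1c1, so r1c1=4.
Step 5. [r3c3∈{5,6}] 5 has one home in row 3: r3c3. So r3c3=5.
Step 6. [r3c4∈{4}] nothing but 4 survives at r3c4 ⇒ r3c4=4.
Step 7. [r6c5∈{4}] nothing but 4 survives at r6c5, so r6c5=4.
Step 8. [r1c4∈{5}] nothing but 5 survives at r1c4. So r1c4=5.
Step 9. [r6c3∈{6}] r6c3's peers cover all but 6 ⇒ r6c3=6.
Step 10. [r4c5∈{2}] only 2 remains possible at r4c5. So r4c5=2.
Step 11. [r4c1∈{1}] only 1 remains possible at r4c1, so r4c1=1.
Step 12. [r1c5∈{6}] r1c5 is down to just 6. So r1c5=6.
Step 13. [r1c2∈{1}] only 1 remains possible at r1c2, so r1c2=1.
Step 14. [r1c3∈{3}] nothing but 3 survives at r1c3 ⇒ r1c3=3.
Step 15. [r5c1∈{3}] r5c1 is down to just 3, so r5c1=3.
Step 16. [r2c6∈{4}] nothing but 4 survives at r2c6, so r2c6=4.
Step 17. [r3c2∈{6}] nothing but 6 survives at r3c2, so r3c2=6.
Step 18. [r3c5∈{3}] r3c5 is down to just 3. So r3c5=3.
Step 19. [r6c4∈{1}] r6c4's peers cover all but 1. So r6c4=1.
Step 20. [r6c1∈{5}] nothing but 5 survives at r6c1. So r6c1=5.

Answer: 4 1 3 5 6 2 / 6 5 2 3 1 4 / 2 6 5 4 3 1 / 1 3 4 6 2 5 / 3 4 1 2 5 6 / 5 2 6 1 4 3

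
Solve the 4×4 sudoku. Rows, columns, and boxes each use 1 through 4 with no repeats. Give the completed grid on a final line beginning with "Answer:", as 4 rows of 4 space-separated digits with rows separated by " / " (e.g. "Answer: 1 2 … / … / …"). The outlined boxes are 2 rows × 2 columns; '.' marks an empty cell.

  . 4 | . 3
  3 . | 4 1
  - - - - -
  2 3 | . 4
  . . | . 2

Step 1. [r4c2∈{1}] only 1 remains possible at r4c2, so r4c2=1.
Step 2. [r2c2∈{2}] r2c2 is down to just 2. So r2c2=2.
Step 3. [r1c3∈{2}] r1c3 has the single candidate 2 ⇒ r1c3=2.
Step 4. [r4c3∈{3}] r4c3 is down to just 3 ⇒ r4c3=3.
Step 5. [r4c1∈{4}] only 4 remains possible at r4c1. So r4c1=4.
Step 6. [r3c3∈{1}] r3c3 is down to just 1 ⇒ r3c3=1.
Step 7. [r1c1∈{1}] r1c1 has the single candidate 1 ⇒ r1c1=1.

Answer: 1 4 2 3 / 3 2 4 1 / 2 3 1 4 / 4 1 3 2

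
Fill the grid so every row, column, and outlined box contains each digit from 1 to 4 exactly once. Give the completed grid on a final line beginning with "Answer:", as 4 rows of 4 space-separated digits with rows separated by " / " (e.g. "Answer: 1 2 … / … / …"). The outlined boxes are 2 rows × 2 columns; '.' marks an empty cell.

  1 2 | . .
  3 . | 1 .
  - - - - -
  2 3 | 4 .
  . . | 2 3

Step 1. [r2c2∈{4}] only 4 remains possible at r2c2. So r2c2=4.
Step 2. [r3c4∈{1}] only 1 remains possible at r3c4, so r3c4=1.
Step 3. [r1c3∈{3}] r1c3 is down to just 3. So r1c3=3.
Step 4. [r2c4∈{2}] only 2 remains possible at r2c4, so r2c4=2.
Step 5. [r1c4∈{4}] r1c4 is down to just 4 ⇒ r1c4=4.
Step 6. [r4c2∈{1}] r4c2 has the single candidate 1. So r4c2=1.
Step 7. [r4c1∈{4}] r4c1 has the single candidate 4. So r4c1=4.

Answer: 1 2 3 4 / 3 4 1 2 / 2 3 4 1 / 4 1 2 3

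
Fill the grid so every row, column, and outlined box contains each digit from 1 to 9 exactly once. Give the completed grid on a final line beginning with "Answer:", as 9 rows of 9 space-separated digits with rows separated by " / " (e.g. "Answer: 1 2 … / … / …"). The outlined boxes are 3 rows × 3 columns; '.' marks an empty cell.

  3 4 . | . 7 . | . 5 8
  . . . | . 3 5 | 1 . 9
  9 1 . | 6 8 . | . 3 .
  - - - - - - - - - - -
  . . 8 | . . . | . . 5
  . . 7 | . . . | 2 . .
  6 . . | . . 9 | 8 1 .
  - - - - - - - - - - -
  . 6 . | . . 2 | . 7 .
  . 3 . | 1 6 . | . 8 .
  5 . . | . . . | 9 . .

Step 1. [r9c5∈{4}] only 4 remains possible at r9c5. So r9c5=4.
Step 2. [r3c6∈{4}] only 4 remains possible at r3c6, so r3c6=4.
Step 3. [r2c4∈{2}] r2c4 is down to just 2, so r2c4=2.
Step 4. [r6c3∈{2,3,4,5}] col 3 places 3 nowhere but r6c3. So r6c3=3.
Step 5. [r9c8∈{2,6}] col 8 places 2 nowhere but r9c8. So r9c8=2.
Step 6. [r8c9∈{4}] r8c9 is down to just 4, so r8c9=4.
Step 7. [r4c7∈{3,4,6,7}] col 7 places 4 nowhere but r4c7. So r4c7=4.
Step 8. [r5c9∈{3,6}] box 6 places 3 nowhere but r5c9 ⇒ r5c9=3.
Step 9. [r8c6∈{7}] only 7 remains possible at r8c6 ⇒ r8c6=7.
Step 10. [r7c9∈{1}] r7c9's peers cover all but 1, so r7c9=1.
Step 11. [r7c5∈{5,9}] col 5 places 9 nowhere but r7c5 ⇒ r7c5=9.
Step 12. [r7c4∈{3,5,8}] in box 8, 5 fits only at r7c4, so r7c4=5.
Step 13. [r5c1∈{1,4}] across box 4, 4 lands solely at r5c1 ⇒ r5c1=4.
Step 14. [r1c3∈{2,6}] row 1 places 2 nowhere but r1c3, so r1c3=2.
Step 15. [r4c1∈{1,2}] across col 1, 1 lands solely at r4c1. So r4c1=1.
Step 16. [r5c4∈{8}] r5c4 is down to just 8 ⇒ r5c4=8.
Step 17. [r6c9∈{7}] nothing but 7 survives at r6c9. So r6c9=7.
Step 18. [r9c2∈{7,8}] 7 has one home in row 9: r9c2 ⇒ r9c2=7.
Step 19. [r4c5∈{2}] only 2 remains possible at r4c5 ⇒ r4c5=2.
Step 20. [r6c5∈{5}] nothing but 5 survives at r6c5, so r6c5=5.
Step 21. [r4c2∈{9}] only 9 remains possible at r4c2, so r4c2=9.
Step 22. [r4c8∈{6}] r4c8 is down to just 6, so r4c8=6.
Step 23. [r4c6∈{3}] r4c6 is down to just 3. So r4c6=3.
Step 24. [r5c5∈{1}] r5c5 is down to just 1. So r5c5=1.
Step 25. [r7c1∈{8}] r7c1 has the single candidate 8, so r7c1=8.
Step 26. [r5c6∈{6}] r5c6 is down to just 6, so r5c6=6.
Step 27. [r8c1∈{2}] r8c1 is down to just 2 ⇒ r8c1=2.
Step 28. [r2c3∈{6}] r2c3 is down to just 6. So r2c3=6.
Step 29. [r9c9∈{6}] nothing but 6 survives at r9c9 ⇒ r9c9=6.
Step 30. [r3c9∈{2}] only 2 remains possible at r3c9. So r3c9=2.
Step 31. [r5c8∈{9}] r5c8 has the single candidate 9, so r5c8=9.
Step 32. [r9c6∈{8}] r9c6 is down to just 8, so r9c6=8.
Step 33. [r2c1∈{7}] only 7 remains possible at r2c1. So r2c1=7.
Step 34. [r3c7∈{7}] r3c7's peers cover all but 7. So r3c7=7.
Step 35. [r1c6∈{1}] r1c6 has the single candidate 1 ⇒ r1c6=1.
Step 36. [r9c3∈{1}] only 1 remains possible at r9c3. So r9c3=1.
Step 37. [r5c2∈{5}] r5c2 is down to just 5. So r5c2=5.
Step 38. [r7c7∈{3}] only 3 remains possible at r7c7, so r7c7=3.
Step 39. [r1c4∈{9}] nothing but 9 survives at r1c4. So r1c4=9.
Step 40. [r6c2∈{2}] r6c2's peers cover all but 2, so r6c2=2.
Step 41. [r1c7∈{6}] nothing but 6 survives at r1c7, so r1c7=6.
Step 42. [r2c2∈{8}] only 8 remains possible at r2c2 ⇒ r2c2=8.
Step 43. [r8c3∈{9}] r8c3 is down to just 9, so r8c3=9.
Step 44. [r2c8∈{4}] r2c8's peers cover all but 4. So r2c8=4.
Step 45. [r6c4∈{4}] r6c4 has the single candidate 4, so r6c4=4.
Step 46. [r7c3∈{4}] r7c3's peers cover all but 4, so r7c3=4.
Step 47. [r9c4∈{3}] only 3 remains possible at r9c4, so r9c4=3.
Step 48. [r4c4∈{7}] only 7 remains possible at r4c4. So r4c4=7.
Step 49. [r8c7∈{5}] r8c7's peers cover all but 5, so r8c7=5.
Step 50. [r3c3∈{5}] r3c3 has the single candidate 5. So r3c3=5.

Answer: 3 4 2 9 7 1 6 5 8 / 7 8 6 2 3 5 1 4 9 / 9 1 5 6 8 4 7 3 2 / 1 9 8 7 2 3 4 6 5 / 4 5 7 8 1 6 2 9 3 / 6 2 3 4 5 9 8 1 7 / 8 6 4 5 9 2 3 7 1 / 2 3 9 1 6 7 5 8 4 / 5 7 1 3 4 8 9 2 6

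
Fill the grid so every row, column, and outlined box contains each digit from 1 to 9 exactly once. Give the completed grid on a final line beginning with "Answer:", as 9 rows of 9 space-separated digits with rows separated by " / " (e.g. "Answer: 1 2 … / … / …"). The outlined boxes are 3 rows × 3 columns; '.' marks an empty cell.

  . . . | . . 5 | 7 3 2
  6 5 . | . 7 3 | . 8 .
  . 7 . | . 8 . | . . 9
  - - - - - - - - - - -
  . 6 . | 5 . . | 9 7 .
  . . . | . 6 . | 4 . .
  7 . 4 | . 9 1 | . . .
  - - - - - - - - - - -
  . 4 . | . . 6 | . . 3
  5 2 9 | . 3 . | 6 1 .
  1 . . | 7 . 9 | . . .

Step 1. [r7c1∈{8}] only 8 remains possible at r7c1. So r7c1=8.
Step 2. [r5c3∈{1,2,3,5,8}] 5 has one home in col 3: r5c3. So r5c3=5.
Step 3. [r5c8∈{2}] r5c8 has the single candidate 2 ⇒ r5c8=2.
Step 4. [r6c4∈{2,3,8}] row 6 places 2 nowhere but r6c4 ⇒ r6c4=2.
Step 5. [r2c7∈{1}] nothing but 1 survives at r2c7. So r2c7=1.
Step 6. [r1c4∈{1,4,6,9}] r1c4 is the only open cell in row 1 admitting 6. So r1c4=6.
Step 7. [r2c9∈{4}] r2c9 has the single candidate 4. So r2c9=4.
Step 8. [r3c7∈{5}] r3c7 is down to just 5 ⇒ r3c7=5.
Step 9. [r3c6∈{2,4}] in col 6, 2 fits only at r3c6. So r3c6=2.
Step 10. [r9c2∈{3}] nothing but 3 survives at r9c2. So r9c2=3.
Step 11. [r6c2∈{8}] r6c2 is down to just 8 ⇒ r6c2=8.
Step 12. [r4c5∈{4}] r4c5 has the single candidate 4 ⇒ r4c5=4.
Step 13. [r4c6∈{8}] r4c6's peers cover all but 8. So r4c6=8.
Step 14. [r1c5∈{1}] r1c5's peers cover all but 1. So r1c5=1.
Step 15. [r5c9∈{1,8}] in row 5, 8 fits only at r5c9. So r5c9=8.
Step 16. [r9c9∈{5}] nothing but 5 survives at r9c9 ⇒ r9c9=5.
Step 17. [r1c1∈{4,9}] in row 1, 4 fits only at r1c1 ⇒ r1c1=4.
Step 18. [r3c1∈{3}] r3c1's peers cover all but 3, so r3c1=3.
Step 19. [r9c5∈{2}] r9c5 has the single candidate 2, so r9c5=2.
Step 20. [r4c3∈{1,2,3}] in row 4, 3 fits only at r4c3. So r4c3=3.
Step 21. [r8c6∈{4}] nothing but 4 survives at r8c6, so r8c6=4.
Step 22. [r5c2∈{1,9}] across row 5, 1 lands solely at r5c2. So r5c2=1.
Step 23. [r3c8∈{6}] r3c8 is down to just 6 ⇒ r3c8=6.
Step 24. [r6c8∈{5}] nothing but 5 survives at r6c8, so r6c8=5.
Step 25. [r3c3∈{1}] only 1 remains possible at r3c3, so r3c3=1.
Step 26. [r7c7∈{2}] r7c7 has the single candidate 2 ⇒ r7c7=2.
Step 27. [r2c3∈{2}] only 2 remains possible at r2c3 ⇒ r2c3=2.
Step 28. [r5c6∈{7}] r5c6's peers cover all but 7 ⇒ r5c6=7.
Step 29. [r7c4∈{1}] r7c4's peers cover all but 1, so r7c4=1.
Step 30. [r5c4∈{3}] r5c4 is down to just 3, so r5c4=3.
Step 31. [r5c1∈{9}] nothing but 9 survives at r5c1 ⇒ r5c1=9.
Step 32. [r4c9∈{1}] r4c9 has the single candidate 1. So r4c9=1.
Step 33. [r7c5∈{5}] r7c5 has the single candidate 5. So r7c5=5.
Step 34. [r6c7∈{3}] only 3 remains possible at r6c7. So r6c7=3.
Step 35. [r8c9∈{7}] r8c9 is down to just 7, so r8c9=7.
Step 36. [r4c1∈{2}] r4c1's peers cover all but 2. So r4c1=2.
Step 37. [r9c8∈{4}] r9c8 has the single candidate 4 ⇒ r9c8=4.
Step 38. [r7c3∈{7}] only 7 remains possible at r7c3 ⇒ r7c3=7.
Step 39. [r2c4∈{9}] r2c4 has the single candidate 9 ⇒ r2c4=9.
Step 40. [r1c3∈{8}] r1c3's peers cover all but 8, so r1c3=8.
Step 41. [r1c2∈{9}] only 9 remains possible at r1c2, so r1c2=9.
Step 42. [r6c9∈{6}] r6c9 is down to just 6. So r6c9=6.
Step 43. [r8c4∈{8}] r8c4's peers cover all but 8, so r8c4=8.
Step 44. [r9c7∈{8}] r9c7 has the single candidate 8 ⇒ r9c7=8.
Step 45. [r3c4∈{4}] only 4 remains possible at r3c4, so r3c4=4.
Step 46. [r7c8∈{9}] r7c8 has the single candidate 9, so r7c8=9.
Step 47. [r9c3∈{6}] r9c3 has the single candidate 6. So r9c3=6.

Answer: 4 9 8 6 1 5 7 3 2 / 6 5 2 9 7 3 1 8 4 / 3 7 1 4 8 2 5 6 9 / 2 6 3 5 4 8 9 7 1 / 9 1 5 3 6 7 4 2 8 / 7 8 4 2 9 1 3 5 6 / 8 4 7 1 5 6 2 9 3 / 5 2 9 8 3 4 6 1 7 / 1 3 6 7 2 9 8 4 5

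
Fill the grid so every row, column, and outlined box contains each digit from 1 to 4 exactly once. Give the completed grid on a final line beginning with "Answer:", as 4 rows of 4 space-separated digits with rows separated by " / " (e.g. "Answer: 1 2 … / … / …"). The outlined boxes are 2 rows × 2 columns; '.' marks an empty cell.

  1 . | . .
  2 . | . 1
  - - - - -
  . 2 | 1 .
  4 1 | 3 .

Step 1. [r1c4∈{2,3,4}] 3 has one home in col 4: r1c4, so r1c4=3.
Step 2. [r2c3∈{4}] r2c3 is down to just 4, so r2c3=4.
Step 3. [r3c1∈{3}] r3c1 has the single candidate 3, so r3c1=3.
Step 4. [r3c4∈{4}] nothing but 4 survives at r3c4. So r3c4=4.
Step 5. [r4c4∈{2}] only 2 remains possible at r4c4 ⇒ r4c4=2.
Step 6. [r1c2∈{4}] nothing but 4 survives at r1c2. So r1c2=4.
Step 7. [r1c3∈{2}] r1c3's peers cover all but 2 ⇒ r1c3=2.
Step 8. [r2c2∈{3}] r2c2's peers cover all but 3, so r2c2=3.

Answer: 1 4 2 3 / 2 3 4 1 / 3 2 1 4 / 4 1 3 2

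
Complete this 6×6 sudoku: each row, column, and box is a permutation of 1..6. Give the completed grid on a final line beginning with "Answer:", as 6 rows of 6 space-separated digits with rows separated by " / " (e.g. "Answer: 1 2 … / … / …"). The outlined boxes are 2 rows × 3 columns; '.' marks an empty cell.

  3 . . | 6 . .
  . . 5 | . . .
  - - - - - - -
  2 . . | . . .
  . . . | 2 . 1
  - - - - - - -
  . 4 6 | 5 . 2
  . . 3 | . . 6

Step 1. [r1c3∈{1,2,4}] across col 3, 2 lands solely at r1c3. So r1c3=2.
Step 2. [r2c1∈{1,4,6}] in box 1, 4 fits only at r2c1 ⇒ r2c1=4.
Step 3. [r5c5∈{1,3}] 3 has one home in row 5: r5c5. So r5c5=3.
Step 4. [r4c1∈{5,6}] col 1 places 6 nowhere but r4c1. So r4c1=6.
Step 5. [r1c2∈{1}] r1c2 has the single candidate 1. So r1c2=1.
Step 6. [r2c6∈{3}] r2c6 is down to just 3, so r2c6=3.
Step 7. [r6c1∈{1,5}] col 1 places 5 nowhere but r6c1. So r6c1=5.
Step 8. [r4c3∈{4}] r4c3's peers cover all but 4. So r4c3=4.
Step 9. [r4c5∈{5}] r4c5's peers cover all but 5 ⇒ r4c5=5.
Step 10. [r3c6∈{4}] r3c6's peers cover all but 4. So r3c6=4.
Step 11. [r2c4∈{1}] r2c4 is down to just 1, so r2c4=1.
Step 12. [r6c4∈{4}] r6c4 is down to just 4 ⇒ r6c4=4.
Step 13. [r4c2∈{3}] r4c2 is down to just 3, so r4c2=3.
Step 14. [r6c5∈{1}] r6c5's peers cover all but 1, so r6c5=1.
Step 15. [r3c4∈{3}] r3c4 has the single candidate 3, so r3c4=3.
Step 16. [r3c2∈{5}] r3c2 has the single candidate 5, so r3c2=5.
Step 17. [r3c5∈{6}] r3c5's peers cover all but 6, so r3c5=6.
Step 18. [r1c5∈{4}] r1c5 is down to just 4 ⇒ r1c5=4.
Step 19. [r3c3∈{1}] only 1 remains possible at r3c3. So r3c3=1.
Step 20. [r6c2∈{2}] only 2 remains possible at r6c2. So r6c2=2.
Step 21. [r2c2∈{6}] only 6 remains possible at r2c2 ⇒ r2c2=6.
Step 22. [r2c5∈{2}] nothing but 2 survives at r2c5, so r2c5=2.
Step 23. [r5c1∈{1}] r5c1 has the single candidate 1 ⇒ r5c1=1.
Step 24. [r1c6∈{5}] nothing but 5 survives at r1c6 ⇒ r1c6=5.

Answer: 3 1 2 6 4 5 / 4 6 5 1 2 3 / 2 5 1 3 6 4 / 6 3 4 2 5 1 / 1 4 6 5 3 2 / 5 2 3 4 1 6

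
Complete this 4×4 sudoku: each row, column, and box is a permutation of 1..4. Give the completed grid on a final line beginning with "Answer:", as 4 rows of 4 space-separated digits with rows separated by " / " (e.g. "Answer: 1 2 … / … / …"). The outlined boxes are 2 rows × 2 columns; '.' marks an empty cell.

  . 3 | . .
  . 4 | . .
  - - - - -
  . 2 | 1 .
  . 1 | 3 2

Step 1. [r2c3∈{2}] only 2 remains possible at r2c3, so r2c3=2.
Step 2. [r2c1∈{1}] only 1 remains possible at r2c1 ⇒ r2c1=1.
Step 3. [r3c4∈{4}] r3c4's peers cover all but 4. So r3c4=4.
Step 4. [r1c1∈{2}] nothing but 2 survives at r1c1. So r1c1=2.
Step 5. [r1c3∈{4}] r1c3's peers cover all but 4 ⇒ r1c3=4.
Step 6. [r4c1∈{4}] r4c1 is down to just 4. So r4c1=4.
Step 7. [r3c1∈{3}] r3c1's peers cover all but 3, so r3c1=3.
Step 8. [r2c4∈{3}] r2c4 is down to just 3. So r2c4=3.
Step 9. [r1c4∈{1}] r1c4 is down to just 1. So r1c4=1.

Answer: 2 3 4 1 / 1 4 2 3 / 3 2 1 4 / 4 1 3 2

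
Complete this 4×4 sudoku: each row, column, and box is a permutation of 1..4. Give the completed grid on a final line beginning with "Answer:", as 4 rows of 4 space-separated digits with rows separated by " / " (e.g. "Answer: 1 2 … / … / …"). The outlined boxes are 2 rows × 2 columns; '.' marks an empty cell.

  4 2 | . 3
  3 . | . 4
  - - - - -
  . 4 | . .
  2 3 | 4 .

Step 1. [r3c4∈{1,2}] in col 4, 2 fits only at r3c4 ⇒ r3c4=2.
Step 2. [r1c3∈{1}] r1c3's peers cover all but 1. So r1c3=1.
Step 3. [r4c4∈{1}] only 1 remains possible at r4c4. So r4c4=1.
Step 4. [r3c3∈{3}] r3c3 is down to just 3. So r3c3=3.
Step 5. [r2c2∈{1}] r2c2 is down to just 1, so r2c2=1.
Step 6. [r3c1∈{1}] r3c1's peers cover all but 1, so r3c1=1.
Step 7. [r2c3∈{2}] r2c3's peers cover all but 2 ⇒ r2c3=2.

Answer: 4 2 1 3 / 3 1 2 4 / 1 4 3 2 / 2 3 4 1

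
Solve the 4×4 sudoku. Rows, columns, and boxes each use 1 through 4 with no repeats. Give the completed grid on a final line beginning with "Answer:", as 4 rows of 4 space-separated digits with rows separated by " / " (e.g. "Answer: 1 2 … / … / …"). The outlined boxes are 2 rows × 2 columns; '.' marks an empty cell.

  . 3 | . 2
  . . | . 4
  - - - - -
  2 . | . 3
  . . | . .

Step 1. [r1c3∈{1}] r1c3 is down to just 1 ⇒ r1c3=1.
Step 2. [r3c2∈{1,4}] 1 has one home in row 3: r3c2, so r3c2=1.
Step 3. [r4c2∈{4}] r4c2 has the single candidate 4 ⇒ r4c2=4.
Step 4. [r4c3∈{2}] only 2 remains possible at r4c3 ⇒ r4c3=2.
Step 5. [r1c1∈{4}] r1c1's peers cover all but 4, so r1c1=4.
Step 6. [r2c2∈{2}] nothing but 2 survives at r2c2 ⇒ r2c2=2.
Step 7. [r2c3∈{3}] only 3 remains possible at r2c3, so r2c3=3.
Step 8. [r4c4∈{1}] only 1 remains possible at r4c4. So r4c4=1.
Step 9. [r4c1∈{3}] r4c1 has the single candidate 3. So r4c1=3.
Step 10. [r2c1∈{1}] only 1 remains possible at r2c1. So r2c1=1.
Step 11. [r3c3∈{4}] nothing but 4 survives at r3c3, so r3c3=4.

Answer: 4 3 1 2 / 1 2 3 4 / 2 1 4 3 / 3 4 2 1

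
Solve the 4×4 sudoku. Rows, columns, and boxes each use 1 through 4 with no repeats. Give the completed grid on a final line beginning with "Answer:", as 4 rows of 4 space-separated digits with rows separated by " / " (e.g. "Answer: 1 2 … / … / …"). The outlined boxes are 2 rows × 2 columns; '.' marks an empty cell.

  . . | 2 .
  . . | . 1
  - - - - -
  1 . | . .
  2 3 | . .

Step 1. [r4c4∈{4}] r4c4 is down to just 4. So r4c4=4.
Step 2. [r2c3∈{3,4}] r2c3 is the only open cell in col 3 admitting 4. So r2c3=4.
Step 3. [r1c4∈{3}] r1c4's peers cover all but 3 ⇒ r1c4=3.
Step 4. [r1c1∈{4}] only 4 remains possible at r1c1 ⇒ r1c1=4.
Step 5. [r2c2∈{2}] r2c2 has the single candidate 2, so r2c2=2.
Step 6. [r3c4∈{2}] r3c4's peers cover all but 2 ⇒ r3c4=2.
Step 7. [r3c2∈{4}] r3c2 is down to just 4, so r3c2=4.
Step 8. [r2c1∈{3}] r2c1 has the single candidate 3. So r2c1=3.
Step 9. [r3c3∈{3}] r3c3's peers cover all but 3, so r3c3=3.
Step 10. [r4c3∈{1}] nothing but 1 survives at r4c3, so r4c3=1.
Step 11. [r1c2∈{1}] r1c2 has the single candidate 1, so r1c2=1.

Answer: 4 1 2 3 / 3 2 4 1 / 1 4 3 2 / 2 3 1 4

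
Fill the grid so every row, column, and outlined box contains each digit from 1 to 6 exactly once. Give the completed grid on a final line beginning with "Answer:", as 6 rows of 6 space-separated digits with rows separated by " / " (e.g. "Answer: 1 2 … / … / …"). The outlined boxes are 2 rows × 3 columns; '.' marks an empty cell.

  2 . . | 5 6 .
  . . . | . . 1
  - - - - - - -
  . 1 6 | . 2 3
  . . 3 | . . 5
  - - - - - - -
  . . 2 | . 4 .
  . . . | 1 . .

Step 1. [r4c1∈{4}] only 4 remains possible at r4c1 ⇒ r4c1=4.
Step 2. [r1c2∈{3,4}] 3 has one home in row 1: r1c2, so r1c2=3.
Step 3. [r5c6∈{6}] r5c6 is down to just 6 ⇒ r5c6=6.
Step 4. [r5c2∈{5}] r5c2 is down to just 5 ⇒ r5c2=5.
Step 5. [r6c3∈{4}] only 4 remains possible at r6c3 ⇒ r6c3=4.
Step 6. [r5c4∈{3}] r5c4 is down to just 3 ⇒ r5c4=3.
Step 7. [r2c2∈{4,6}] r2c2 is the only open cell in col 2 admitting 4. So r2c2=4.
Step 8. [r2c1∈{5,6}] 6 has one home in row 2: r2c1 ⇒ r2c1=6.
Step 9. [r4c5∈{1}] only 1 remains possible at r4c5. So r4c5=1.
Step 10. [r2c3∈{5}] nothing but 5 survives at r2c3. So r2c3=5.
Step 11. [r2c5∈{3}] r2c5 is down to just 3, so r2c5=3.
Step 12. [r3c1∈{5}] r3c1's peers cover all but 5 ⇒ r3c1=5.
Step 13. [r6c2∈{6}] r6c2's peers cover all but 6, so r6c2=6.
Step 14. [r4c2∈{2}] r4c2 is down to just 2 ⇒ r4c2=2.
Step 15. [r5c1∈{1}] r5c1 is down to just 1, so r5c1=1.
Step 16. [r3c4∈{4}] only 4 remains possible at r3c4 ⇒ r3c4=4.
Step 17. [r2c4∈{2}] only 2 remains possible at r2c4. So r2c4=2.
Step 18. [r6c5∈{5}] nothing but 5 survives at r6c5 ⇒ r6c5=5.
Step 19. [r6c6∈{2}] r6c6's peers cover all but 2. So r6c6=2.
Step 20. [r6c1∈{3}] r6c1's peers cover all but 3, so r6c1=3.
Step 21. [r1c6∈{4}] r1c6 has the single candidate 4. So r1c6=4.
Step 22. [r1c3∈{1}] r1c3 has the single candidate 1, so r1c3=1.
Step 23. [r4c4∈{6}] r4c4's peers cover all but 6, so r4c4=6.

Answer: 2 3 1 5 6 4 / 6 4 5 2 3 1 / 5 1 6 4 2 3 / 4 2 3 6 1 5 / 1 5 2 3 4 6 / 3 6 4 1 5 2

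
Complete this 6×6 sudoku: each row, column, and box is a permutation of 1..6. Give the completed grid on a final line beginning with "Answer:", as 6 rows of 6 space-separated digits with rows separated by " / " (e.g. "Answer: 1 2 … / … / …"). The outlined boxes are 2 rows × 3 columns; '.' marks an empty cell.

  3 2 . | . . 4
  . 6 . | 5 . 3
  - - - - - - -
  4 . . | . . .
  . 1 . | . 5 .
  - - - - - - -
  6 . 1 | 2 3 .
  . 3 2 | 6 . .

Step 1. [r1c4∈{1}] nothing but 1 survives at r1c4 ⇒ r1c4=1.
Step 2. [r6c1∈{5}] nothing but 5 survives at r6c1, so r6c1=5.
Step 3. [r3c4∈{3}] r3c4's peers cover all but 3 ⇒ r3c4=3.
Step 4. [r6c6∈{1}] only 1 remains possible at r6c6 ⇒ r6c6=1.
Step 5. [r3c5∈{1,2,6}] row 3 places 1 nowhere but r3c5. So r3c5=1.
Step 6. [r3c6∈{2,6}] r3c6 is the only open cell in row 3 admitting 2 ⇒ r3c6=2.
Step 7. [r3c3∈{5,6}] in row 3, 6 fits only at r3c3. So r3c3=6.
Step 8. [r2c1∈{1}] only 1 remains possible at r2c1. So r2c1=1.
Step 9. [r1c3∈{5}] nothing but 5 survives at r1c3 ⇒ r1c3=5.
Step 10. [r2c3∈{4}] r2c3 is down to just 4. So r2c3=4.
Step 11. [r4c1∈{2}] r4c1 is down to just 2, so r4c1=2.
Step 12. [r6c5∈{4}] r6c5 has the single candidate 4, so r6c5=4.
Step 13. [r4c3∈{3}] nothing but 3 survives at r4c3, so r4c3=3.
Step 14. [r4c6∈{6}] nothing but 6 survives at r4c6. So r4c6=6.
Step 15. [r1c5∈{6}] nothing but 6 survives at r1c5 ⇒ r1c5=6.
Step 16. [r5c2∈{4}] r5c2's peers cover all but 4, so r5c2=4.
Step 17. [r5c6∈{5}] r5c6's peers cover all but 5 ⇒ r5c6=5.
Step 18. [r2c5∈{2}] r2c5's peers cover all but 2 ⇒ r2c5=2.
Step 19. [r4c4∈{4}] nothing but 4 survives at r4c4, so r4c4=4.
Step 20. [r3c2∈{5}] r3c2 is down to just 5 ⇒ r3c2=5.

Answer: 3 2 5 1 6 4 / 1 6 4 5 2 3 / 4 5 6 3 1 2 / 2 1 3 4 5 6 / 6 4 1 2 3 5 / 5 3 2 6 4 1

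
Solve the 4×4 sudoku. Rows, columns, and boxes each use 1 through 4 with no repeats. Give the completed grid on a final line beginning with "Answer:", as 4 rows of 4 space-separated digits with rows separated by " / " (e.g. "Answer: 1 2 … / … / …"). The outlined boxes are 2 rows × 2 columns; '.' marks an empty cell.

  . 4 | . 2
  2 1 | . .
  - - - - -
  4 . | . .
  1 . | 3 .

Step 1. [r3c3∈{1,2}] in col 3, 2 fits only at r3c3. So r3c3=2.
Step 2. [r2c4∈{3,4}] row 2 places 3 nowhere but r2c4, so r2c4=3.
Step 3. [r3c2∈{3}] r3c2 has the single candidate 3, so r3c2=3.
Step 4. [r2c3∈{4}] r2c3's peers cover all but 4 ⇒ r2c3=4.
Step 5. [r1c3∈{1}] r1c3 has the single candidate 1, so r1c3=1.
Step 6. [r3c4∈{1}] r3c4 is down to just 1 ⇒ r3c4=1.
Step 7. [r1c1∈{3}] only 3 remains possible at r1c1 ⇒ r1c1=3.
Step 8. [r4c4∈{4}] r4c4 has the single candidate 4 ⇒ r4c4=4.
Step 9. [r4c2∈{2}] r4c2's peers cover all but 2, so r4c2=2.

Answer: 3 4 1 2 / 2 1 4 3 / 4 3 2 1 / 1 2 3 4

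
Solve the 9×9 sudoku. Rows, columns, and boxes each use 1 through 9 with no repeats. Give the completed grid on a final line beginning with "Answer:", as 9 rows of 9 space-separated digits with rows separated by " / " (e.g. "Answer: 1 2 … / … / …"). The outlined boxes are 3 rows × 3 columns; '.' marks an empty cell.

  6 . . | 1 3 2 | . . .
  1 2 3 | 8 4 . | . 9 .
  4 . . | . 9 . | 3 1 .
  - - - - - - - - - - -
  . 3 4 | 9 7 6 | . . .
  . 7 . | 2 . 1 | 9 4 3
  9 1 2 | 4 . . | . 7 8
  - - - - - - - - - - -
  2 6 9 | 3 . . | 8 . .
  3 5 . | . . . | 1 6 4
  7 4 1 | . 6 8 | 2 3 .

Step 1. [r4c7∈{5}] nothing but 5 survives at r4c7, so r4c7=5.
Step 2. [r7c8∈{5}] r7c8's peers cover all but 5, so r7c8=5.
Step 3. [r7c9∈{7}] r7c9 is down to just 7 ⇒ r7c9=7.
Step 4. [r3c4∈{5,6,7}] in col 4, 6 fits only at r3c4. So r3c4=6.
Step 5. [r5c5∈{5,8}] col 5 places 8 nowhere but r5c5, so r5c5=8.
Step 6. [r1c9∈{5}] r1c9 has the single candidate 5. So r1c9=5.
Step 7. [r3c3∈{5,7,8}] across box 1, 5 lands solely at r3c3, so r3c3=5.
Step 8. [r1c3∈{7,8}] 7 has one home in col 3: r1c3. So r1c3=7.
Step 9. [r3c6∈{7}] r3c6's peers cover all but 7. So r3c6=7.
Step 10. [r6c6∈{3,5}] across row 6, 3 lands solely at r6c6. So r6c6=3.
Step 11. [r4c9∈{1,2}] 1 has one home in row 4: r4c9 ⇒ r4c9=1.
Step 12. [r3c2∈{8}] only 8 remains possible at r3c2. So r3c2=8.
Step 13. [r2c7∈{6,7}] r2c7 is the only open cell in row 2 admitting 7. So r2c7=7.
Step 14. [r8c4∈{7}] nothing but 7 survives at r8c4 ⇒ r8c4=7.
Step 15. [r9c9∈{9}] r9c9 has the single candidate 9 ⇒ r9c9=9.
Step 16. [r7c5∈{1}] only 1 remains possible at r7c5. So r7c5=1.
Step 17. [r2c9∈{6}] r2c9's peers cover all but 6. So r2c9=6.
Step 18. [r8c6∈{9}] nothing but 9 survives at r8c6 ⇒ r8c6=9.
Step 19. [r2c6∈{5}] r2c6's peers cover all but 5, so r2c6=5.
Step 20. [r5c1∈{5}] r5c1's peers cover all but 5. So r5c1=5.
Step 21. [r1c2∈{9}] nothing but 9 survives at r1c2, so r1c2=9.
Step 22. [r3c9∈{2}] r3c9 is down to just 2. So r3c9=2.
Step 23. [r1c7∈{4}] nothing but 4 survives at r1c7. So r1c7=4.
Step 24. [r7c6∈{4}] nothing but 4 survives at r7c6 ⇒ r7c6=4.
Step 25. [r4c8∈{2}] only 2 remains possible at r4c8, so r4c8=2.
Step 26. [r6c5∈{5}] r6c5 is down to just 5 ⇒ r6c5=5.
Step 27. [r8c5∈{2}] r8c5 is down to just 2. So r8c5=2.
Step 28. [r9c4∈{5}] only 5 remains possible at r9c4, so r9c4=5.
Step 29. [r1c8∈{8}] r1c8 is down to just 8 ⇒ r1c8=8.
Step 30. [r6c7∈{6}] nothing but 6 survives at r6c7. So r6c7=6.
Step 31. [r5c3∈{6}] r5c3 has the single candidate 6. So r5c3=6.
Step 32. [r8c3∈{8}] r8c3 has the single candidate 8 ⇒ r8c3=8.
Step 33. [r4c1∈{8}] r4c1 has the single candidate 8, so r4c1=8.

Answer: 6 9 7 1 3 2 4 8 5 / 1 2 3 8 4 5 7 9 6 / 4 8 5 6 9 7 3 1 2 / 8 3 4 9 7 6 5 2 1 / 5 7 6 2 8 1 9 4 3 / 9 1 2 4 5 3 6 7 8 / 2 6 9 3 1 4 8 5 7 / 3 5 8 7 2 9 1 6 4 / 7 4 1 5 6 8 2 3 9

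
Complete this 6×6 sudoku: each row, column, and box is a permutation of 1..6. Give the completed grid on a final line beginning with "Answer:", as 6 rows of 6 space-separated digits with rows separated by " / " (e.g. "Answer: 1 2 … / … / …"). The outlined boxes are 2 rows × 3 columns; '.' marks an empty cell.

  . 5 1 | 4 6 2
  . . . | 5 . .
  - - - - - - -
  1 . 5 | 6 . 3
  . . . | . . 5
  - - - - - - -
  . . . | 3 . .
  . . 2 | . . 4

Step 1. [r6c4∈{1}] only 1 remains possible at r6c4 ⇒ r6c4=1.
Step 2. [r1c1∈{3}] nothing but 3 survives at r1c1 ⇒ r1c1=3.
Step 3. [r4c4∈{2}] r4c4's peers cover all but 2, so r4c4=2.
Step 4. [r5c6∈{6}] only 6 remains possible at r5c6, so r5c6=6.
Step 5. [r5c3∈{4}] r5c3 is down to just 4. So r5c3=4.
Step 6. [r2c3∈{6}] r2c3 has the single candidate 6 ⇒ r2c3=6.
Step 7. [r3c5∈{4}] r3c5's peers cover all but 4. So r3c5=4.
Step 8. [r5c1∈{5}] nothing but 5 survives at r5c1, so r5c1=5.
Step 9. [r2c1∈{2,4}] across col 1, 2 lands solely at r2c1 ⇒ r2c1=2.
Step 10. [r4c1∈{4,6}] in col 1, 4 fits only at r4c1 ⇒ r4c1=4.
Step 11. [r6c2∈{3,6}] r6c2 is the only open cell in row 6 admitting 3, so r6c2=3.
Step 12. [r2c6∈{1}] only 1 remains possible at r2c6 ⇒ r2c6=1.
Step 13. [r5c5∈{2}] nothing but 2 survives at r5c5, so r5c5=2.
Step 14. [r3c2∈{2}] nothing but 2 survives at r3c2, so r3c2=2.
Step 15. [r4c5∈{1}] r4c5's peers cover all but 1, so r4c5=1.
Step 16. [r4c3∈{3}] r4c3 is down to just 3, so r4c3=3.
Step 17. [r2c5∈{3}] r2c5 has the single candidate 3 ⇒ r2c5=3.
Step 18. [r2c2∈{4}] r2c2 has the single candidate 4. So r2c2=4.
Step 19. [r5c2∈{1}] r5c2 has the single candidate 1. So r5c2=1.
Step 20. [r6c5∈{5}] r6c5 is down to just 5. So r6c5=5.
Step 21. [r6c1∈{6}] r6c1 has the single candidate 6. So r6c1=6.
Step 22. [r4c2∈{6}] nothing but 6 survives at r4c2, so r4c2=6.

Answer: 3 5 1 4 6 2 / 2 4 6 5 3 1 / 1 2 5 6 4 3 / 4 6 3 2 1 5 / 5 1 4 3 2 6 / 6 3 2 1 5 4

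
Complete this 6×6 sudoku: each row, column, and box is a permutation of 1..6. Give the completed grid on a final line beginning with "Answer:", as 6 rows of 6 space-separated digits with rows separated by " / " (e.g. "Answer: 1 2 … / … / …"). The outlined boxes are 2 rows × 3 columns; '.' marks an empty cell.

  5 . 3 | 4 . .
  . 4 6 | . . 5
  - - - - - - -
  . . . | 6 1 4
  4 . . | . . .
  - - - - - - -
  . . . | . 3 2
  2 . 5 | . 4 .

Step 1. [r4c2∈{1,2,3,5,6}] row 4 places 6 nowhere but r4c2. So r4c2=6.
Step 2. [r5c2∈{1}] r5c2 has the single candidate 1, so r5c2=1.
Step 3. [r1c6∈{1,6}] in row 1, 1 fits only at r1c6. So r1c6=1.
Step 4. [r2c5∈{2}] r2c5's peers cover all but 2, so r2c5=2.
Step 5. [r4c4∈{2,3,5}] across col 4, 2 lands solely at r4c4. So r4c4=2.
Step 6. [r3c2∈{2,3,5}] r3c2 is the only open cell in row 3 admitting 5. So r3c2=5.
Step 7. [r6c2∈{3}] r6c2 is down to just 3 ⇒ r6c2=3.
Step 8. [r3c1∈{3}] r3c1 has the single candidate 3, so r3c1=3.
Step 9. [r1c2∈{2}] only 2 remains possible at r1c2 ⇒ r1c2=2.
Step 10. [r6c6∈{6}] r6c6 has the single candidate 6 ⇒ r6c6=6.
Step 11. [r4c5∈{5}] r4c5 is down to just 5. So r4c5=5.
Step 12. [r4c3∈{1}] r4c3 has the single candidate 1, so r4c3=1.
Step 13. [r6c4∈{1}] nothing but 1 survives at r6c4, so r6c4=1.
Step 14. [r5c3∈{4}] r5c3's peers cover all but 4. So r5c3=4.
Step 15. [r4c6∈{3}] r4c6's peers cover all but 3. So r4c6=3.
Step 16. [r2c1∈{1}] nothing but 1 survives at r2c1. So r2c1=1.
Step 17. [r5c1∈{6}] r5c1 is down to just 6. So r5c1=6.
Step 18. [r2c4∈{3}] r2c4 has the single candidate 3 ⇒ r2c4=3.
Step 19. [r1c5∈{6}] r1c5 is down to just 6, so r1c5=6.
Step 20. [r5c4∈{5}] r5c4 is down to just 5. So r5c4=5.
Step 21. [r3c3∈{2}] r3c3 has the single candidate 2, so r3c3=2.

Answer: 5 2 3 4 6 1 / 1 4 6 3 2 5 / 3 5 2 6 1 4 / 4 6 1 2 5 3 / 6 1 4 5 3 2 / 2 3 5 1 4 6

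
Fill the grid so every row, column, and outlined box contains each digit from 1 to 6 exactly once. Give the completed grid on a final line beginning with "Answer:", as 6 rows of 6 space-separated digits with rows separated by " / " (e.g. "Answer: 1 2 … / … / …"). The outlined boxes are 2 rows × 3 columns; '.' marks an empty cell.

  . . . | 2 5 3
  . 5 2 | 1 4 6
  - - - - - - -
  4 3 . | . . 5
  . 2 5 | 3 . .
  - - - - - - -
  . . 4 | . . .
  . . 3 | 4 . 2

Step 1. [r5c6∈{1}] r5c6 is down to just 1 ⇒ r5c6=1.
Step 2. [r5c2∈{6}] only 6 remains possible at r5c2 ⇒ r5c2=6.
Step 3. [r3c4∈{6}] nothing but 6 survives at r3c4, so r3c4=6.
Step 4. [r3c3∈{1}] only 1 remains possible at r3c3 ⇒ r3c3=1.
Step 5. [r6c1∈{1,5}] r6c1 is the only open cell in row 6 admitting 5 ⇒ r6c1=5.
Step 6. [r1c1∈{1,6}] r1c1 is the only open cell in col 1 admitting 1, so r1c1=1.
Step 7. [r3c5∈{2}] only 2 remains possible at r3c5 ⇒ r3c5=2.
Step 8. [r2c1∈{3}] r2c1 is down to just 3 ⇒ r2c1=3.
Step 9. [r6c5∈{6}] r6c5's peers cover all but 6 ⇒ r6c5=6.
Step 10. [r1c2∈{4}] r1c2 has the single candidate 4, so r1c2=4.
Step 11. [r1c3∈{6}] only 6 remains possible at r1c3 ⇒ r1c3=6.
Step 12. [r4c1∈{6}] r4c1 is down to just 6, so r4c1=6.
Step 13. [r5c5∈{3}] r5c5 has the single candidate 3 ⇒ r5c5=3.
Step 14. [r6c2∈{1}] r6c2's peers cover all but 1. So r6c2=1.
Step 15. [r5c4∈{5}] nothing but 5 survives at r5c4 ⇒ r5c4=5.
Step 16. [r4c6∈{4}] r4c6 has the single candidate 4, so r4c6=4.
Step 17. [r5c1∈{2}] only 2 remains possible at r5c1, so r5c1=2.
Step 18. [r4c5∈{1}] r4c5's peers cover all but 1. So r4c5=1.

Answer: 1 4 6 2 5 3 / 3 5 2 1 4 6 / 4 3 1 6 2 5 / 6 2 5 3 1 4 / 2 6 4 5 3 1 / 5 1 3 4 6 2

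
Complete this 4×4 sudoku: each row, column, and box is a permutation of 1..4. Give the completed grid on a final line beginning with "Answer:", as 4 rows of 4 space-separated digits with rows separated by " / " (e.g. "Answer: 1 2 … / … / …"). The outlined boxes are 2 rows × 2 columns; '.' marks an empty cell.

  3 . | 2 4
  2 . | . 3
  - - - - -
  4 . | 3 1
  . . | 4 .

Step 1. [r4c2∈{1,2,3}] row 4 places 3 nowhere but r4c2. So r4c2=3.
Step 2. [r2c3∈{1}] r2c3's peers cover all but 1, so r2c3=1.
Step 3. [r1c2∈{1}] nothing but 1 survives at r1c2, so r1c2=1.
Step 4. [r3c2∈{2}] nothing but 2 survives at r3c2 ⇒ r3c2=2.
Step 5. [r4c1∈{1}] only 1 remains possible at r4c1. So r4c1=1.
Step 6. [r2c2∈{4}] r2c2 is down to just 4 ⇒ r2c2=4.
Step 7. [r4c4∈{2}] r4c4 has the single candidate 2, so r4c4=2.

Answer: 3 1 2 4 / 2 4 1 3 / 4 2 3 1 / 1 3 4 2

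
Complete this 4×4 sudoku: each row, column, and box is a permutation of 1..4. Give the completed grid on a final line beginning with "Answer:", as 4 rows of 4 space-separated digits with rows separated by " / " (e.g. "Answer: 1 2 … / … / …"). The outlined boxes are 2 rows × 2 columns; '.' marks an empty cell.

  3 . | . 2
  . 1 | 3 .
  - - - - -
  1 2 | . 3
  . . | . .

Step 1. [r4c1∈{4}] r4c1's peers cover all but 4 ⇒ r4c1=4.
Step 2. [r1c3∈{1,4}] r1c3 is the only open cell in row 1 admitting 1 ⇒ r1c3=1.
Step 3. [r4c2∈{3}] r4c2's peers cover all but 3. So r4c2=3.
Step 4. [r1c2∈{4}] only 4 remains possible at r1c2. So r1c2=4.
Step 5. [r3c3∈{4}] only 4 remains possible at r3c3. So r3c3=4.
Step 6. [r4c4∈{1}] only 1 remains possible at r4c4. So r4c4=1.
Step 7. [r4c3∈{2}] r4c3's peers cover all but 2 ⇒ r4c3=2.
Step 8. [r2c1∈{2}] only 2 remains possible at r2c1, so r2c1=2.
Step 9. [r2c4∈{4}] only 4 remains possible at r2c4. So r2c4=4.

Answer: 3 4 1 2 / 2 1 3 4 / 1 2 4 3 / 4 3 2 1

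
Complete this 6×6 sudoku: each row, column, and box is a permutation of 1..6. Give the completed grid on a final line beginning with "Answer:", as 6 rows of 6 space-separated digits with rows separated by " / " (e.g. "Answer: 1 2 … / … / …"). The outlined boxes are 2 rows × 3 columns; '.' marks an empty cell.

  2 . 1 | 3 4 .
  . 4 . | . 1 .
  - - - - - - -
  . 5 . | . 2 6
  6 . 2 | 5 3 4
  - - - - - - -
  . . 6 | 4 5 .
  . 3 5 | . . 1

Step 1. [r6c4∈{2,6}] r6c4 is the only open cell in row 6 admitting 2, so r6c4=2.
Step 2. [r2c1∈{3,5}] across col 1, 5 lands solely at r2c1, so r2c1=5.
Step 3. [r3c1∈{1,3,4}] 3 has one home in col 1: r3c1 ⇒ r3c1=3.
Step 4. [r4c2∈{1}] r4c2 has the single candidate 1, so r4c2=1.
Step 5. [r6c5∈{6}] nothing but 6 survives at r6c5. So r6c5=6.
Step 6. [r3c3∈{4}] r3c3 has the single candidate 4, so r3c3=4.
Step 7. [r5c1∈{1}] r5c1's peers cover all but 1 ⇒ r5c1=1.
Step 8. [r5c2∈{2}] r5c2 has the single candidate 2 ⇒ r5c2=2.
Step 9. [r6c1∈{4}] r6c1 has the single candidate 4, so r6c1=4.
Step 10. [r2c6∈{2}] nothing but 2 survives at r2c6, so r2c6=2.
Step 11. [r5c6∈{3}] nothing but 3 survives at r5c6. So r5c6=3.
Step 12. [r1c6∈{5}] only 5 remains possible at r1c6, so r1c6=5.
Step 13. [r2c4∈{6}] r2c4 has the single candidate 6. So r2c4=6.
Step 14. [r1c2∈{6}] r1c2 has the single candidate 6, so r1c2=6.
Step 15. [r3c4∈{1}] r3c4 has the single candidate 1, so r3c4=1.
Step 16. [r2c3∈{3}] r2c3 has the single candidate 3. So r2c3=3.

Answer: 2 6 1 3 4 5 / 5 4 3 6 1 2 / 3 5 4 1 2 6 / 6 1 2 5 3 4 / 1 2 6 4 5 3 / 4 3 5 2 6 1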